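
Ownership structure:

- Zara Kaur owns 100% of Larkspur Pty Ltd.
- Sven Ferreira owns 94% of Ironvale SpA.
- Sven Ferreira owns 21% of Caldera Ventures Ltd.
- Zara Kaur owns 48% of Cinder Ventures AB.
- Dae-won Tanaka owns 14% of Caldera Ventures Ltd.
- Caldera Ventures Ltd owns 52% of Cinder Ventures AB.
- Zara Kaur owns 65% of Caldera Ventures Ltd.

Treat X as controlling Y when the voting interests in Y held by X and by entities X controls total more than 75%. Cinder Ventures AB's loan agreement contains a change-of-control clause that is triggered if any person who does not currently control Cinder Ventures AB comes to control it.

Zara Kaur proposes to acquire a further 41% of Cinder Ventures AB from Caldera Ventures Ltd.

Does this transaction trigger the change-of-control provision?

Yes

The purchase adds only to Zara's holdings (Caldera's stake shrinks), so Zara is the only person who could newly come to control Cinder.
Zara holds 100% of Larkspur, so Zara controls Larkspur.
In Cinder, Zara's side holds only 48%, not > 75%.
So before the transaction, Zara does not control Cinder.
After the purchase, Zara's direct stake in Cinder rises to 48% + 41% = 89%, and Caldera's stake falls to 11%.
Zara holds 89% of Cinder, so Zara controls Cinder.
Zara did not control Cinder before and does after, so the clause is triggered.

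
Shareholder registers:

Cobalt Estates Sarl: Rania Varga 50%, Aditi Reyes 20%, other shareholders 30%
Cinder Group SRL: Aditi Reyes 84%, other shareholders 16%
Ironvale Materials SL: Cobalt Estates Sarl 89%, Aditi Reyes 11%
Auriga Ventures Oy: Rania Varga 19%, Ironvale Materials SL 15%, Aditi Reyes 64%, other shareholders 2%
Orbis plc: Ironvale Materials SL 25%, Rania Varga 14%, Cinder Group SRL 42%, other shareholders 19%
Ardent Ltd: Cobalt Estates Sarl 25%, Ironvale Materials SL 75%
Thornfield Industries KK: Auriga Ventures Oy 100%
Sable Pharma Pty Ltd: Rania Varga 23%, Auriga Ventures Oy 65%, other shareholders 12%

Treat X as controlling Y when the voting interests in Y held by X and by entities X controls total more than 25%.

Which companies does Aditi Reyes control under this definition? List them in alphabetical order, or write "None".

Auriga Ventures Oy, Cinder Group SRL, Orbis plc, Sable Pharma Pty Ltd, Thornfield Industries KK

Aditi holds 84% of Cinder, so Aditi controls Cinder.
Aditi holds 64% of Auriga, so Aditi controls Auriga.
Cinder holds 42% of Orbis, so Aditi controls Orbis.
Auriga holds 100% of Thornfield, so Aditi controls Thornfield.
Auriga holds 65% of Sable, so Aditi controls Sable.
No other company's threshold is met.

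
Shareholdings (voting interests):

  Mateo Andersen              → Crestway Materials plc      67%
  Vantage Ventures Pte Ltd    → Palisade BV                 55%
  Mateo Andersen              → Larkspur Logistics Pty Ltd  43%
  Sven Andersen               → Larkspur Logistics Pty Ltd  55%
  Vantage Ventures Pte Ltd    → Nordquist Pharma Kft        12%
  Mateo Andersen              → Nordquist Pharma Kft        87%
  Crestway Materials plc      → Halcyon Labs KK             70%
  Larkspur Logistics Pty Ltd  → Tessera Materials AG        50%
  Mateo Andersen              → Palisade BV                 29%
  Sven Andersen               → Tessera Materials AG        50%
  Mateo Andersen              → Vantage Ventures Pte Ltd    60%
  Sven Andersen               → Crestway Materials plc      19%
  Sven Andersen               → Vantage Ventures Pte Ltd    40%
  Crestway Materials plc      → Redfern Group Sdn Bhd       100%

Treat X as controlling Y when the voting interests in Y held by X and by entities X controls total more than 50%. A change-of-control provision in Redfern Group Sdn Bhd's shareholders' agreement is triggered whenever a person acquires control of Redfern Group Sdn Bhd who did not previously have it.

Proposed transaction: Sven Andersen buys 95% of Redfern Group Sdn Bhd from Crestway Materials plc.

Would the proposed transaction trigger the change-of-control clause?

Yes

The purchase adds only to Sven's holdings (Crestway's stake shrinks), so Sven is the only person who could newly come to control Redfern.
Sven holds 55% of Larkspur, so Sven controls Larkspur.
Sven and Larkspur together hold 50% + 50% = 100% of Tessera, so Sven controls Tessera.
Neither Sven nor any entity Sven controls holds any voting interest in Redfern.
So before the transaction, Sven does not control Redfern.
After the purchase, Sven holds 95% of Redfern directly, and Crestway's stake falls to 5%.
Sven holds 95% of Redfern, so Sven controls Redfern.
Sven did not control Redfern before and does after, so the clause is triggered.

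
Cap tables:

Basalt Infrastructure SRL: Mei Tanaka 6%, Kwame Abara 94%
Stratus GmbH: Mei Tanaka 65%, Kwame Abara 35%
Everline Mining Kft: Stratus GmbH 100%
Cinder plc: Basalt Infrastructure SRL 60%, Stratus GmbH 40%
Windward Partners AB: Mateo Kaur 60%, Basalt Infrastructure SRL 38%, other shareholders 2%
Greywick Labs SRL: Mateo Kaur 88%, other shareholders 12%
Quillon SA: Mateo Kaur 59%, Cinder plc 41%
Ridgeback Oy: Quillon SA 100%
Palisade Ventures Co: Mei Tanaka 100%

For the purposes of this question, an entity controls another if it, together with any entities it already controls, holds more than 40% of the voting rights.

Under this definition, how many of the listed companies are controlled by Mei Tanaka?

3

Mei holds 65% of Stratus, so Mei controls Stratus.
Stratus holds 100% of Everline, so Mei controls Everline.
Mei holds 100% of Palisade, so Mei controls Palisade.
No other company's threshold is met.
Mei controls 3 companies.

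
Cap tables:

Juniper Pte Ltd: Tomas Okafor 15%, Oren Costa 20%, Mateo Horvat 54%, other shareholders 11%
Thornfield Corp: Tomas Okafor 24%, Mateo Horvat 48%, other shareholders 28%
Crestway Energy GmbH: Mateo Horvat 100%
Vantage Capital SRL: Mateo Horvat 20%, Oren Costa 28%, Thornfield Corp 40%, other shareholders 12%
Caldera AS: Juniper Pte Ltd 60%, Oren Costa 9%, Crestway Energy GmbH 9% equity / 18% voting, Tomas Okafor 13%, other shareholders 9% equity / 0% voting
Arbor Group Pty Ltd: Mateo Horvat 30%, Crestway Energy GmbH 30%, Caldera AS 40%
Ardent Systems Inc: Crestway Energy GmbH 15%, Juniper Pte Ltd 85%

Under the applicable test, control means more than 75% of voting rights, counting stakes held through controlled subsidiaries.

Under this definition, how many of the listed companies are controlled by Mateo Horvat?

1

Mateo holds 100% of Crestway, so Mateo controls Crestway.
No other company's threshold is met.
Mateo controls 1 company.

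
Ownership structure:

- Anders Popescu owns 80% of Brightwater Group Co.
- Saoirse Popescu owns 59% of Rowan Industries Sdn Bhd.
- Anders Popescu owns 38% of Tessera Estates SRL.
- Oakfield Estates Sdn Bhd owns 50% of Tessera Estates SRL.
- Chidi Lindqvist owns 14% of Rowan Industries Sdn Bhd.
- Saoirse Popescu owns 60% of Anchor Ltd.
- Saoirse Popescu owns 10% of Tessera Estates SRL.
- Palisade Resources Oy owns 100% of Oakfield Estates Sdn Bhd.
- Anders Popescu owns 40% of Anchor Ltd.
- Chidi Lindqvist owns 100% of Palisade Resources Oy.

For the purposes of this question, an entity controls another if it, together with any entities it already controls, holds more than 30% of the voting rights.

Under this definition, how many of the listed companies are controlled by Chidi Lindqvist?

3

Chidi holds 100% of Palisade, so Chidi controls Palisade.
Palisade holds 100% of Oakfield, so Chidi controls Oakfield.
Oakfield holds 50% of Tessera, so Chidi controls Tessera.
No other company's threshold is met.
Chidi controls 3 companies.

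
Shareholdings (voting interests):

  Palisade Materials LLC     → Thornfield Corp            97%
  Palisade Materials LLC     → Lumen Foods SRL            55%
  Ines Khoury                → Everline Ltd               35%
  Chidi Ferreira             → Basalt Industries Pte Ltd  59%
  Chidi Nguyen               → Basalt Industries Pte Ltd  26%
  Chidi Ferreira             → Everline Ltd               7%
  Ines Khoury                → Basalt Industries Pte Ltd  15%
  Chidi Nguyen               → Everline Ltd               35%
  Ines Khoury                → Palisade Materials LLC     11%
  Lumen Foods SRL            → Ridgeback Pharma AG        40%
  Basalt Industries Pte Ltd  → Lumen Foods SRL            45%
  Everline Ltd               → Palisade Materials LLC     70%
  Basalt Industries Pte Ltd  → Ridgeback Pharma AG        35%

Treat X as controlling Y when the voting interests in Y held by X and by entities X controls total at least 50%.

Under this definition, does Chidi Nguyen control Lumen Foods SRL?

No

Chidi Nguyen's largest direct stake is 35% in Everline, which does not meet the threshold, so Chidi Nguyen controls no company.
Neither Chidi Nguyen nor any entity Chidi Nguyen controls holds any voting interest in Lumen.
So Chidi Nguyen does not control Lumen.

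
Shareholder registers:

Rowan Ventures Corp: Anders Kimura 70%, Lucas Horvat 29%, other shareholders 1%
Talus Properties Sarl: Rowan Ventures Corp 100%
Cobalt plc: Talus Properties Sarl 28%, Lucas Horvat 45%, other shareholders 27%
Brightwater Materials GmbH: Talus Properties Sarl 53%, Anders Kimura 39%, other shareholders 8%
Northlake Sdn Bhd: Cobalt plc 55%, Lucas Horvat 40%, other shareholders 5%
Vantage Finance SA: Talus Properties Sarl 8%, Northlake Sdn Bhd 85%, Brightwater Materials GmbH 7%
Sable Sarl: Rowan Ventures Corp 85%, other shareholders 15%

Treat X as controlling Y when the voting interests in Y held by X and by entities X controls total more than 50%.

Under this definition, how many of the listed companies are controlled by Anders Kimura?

4

Anders holds 70% of Rowan, so Anders controls Rowan.
Rowan holds 100% of Talus, so Anders controls Talus.
Talus and Anders together hold 53% + 39% = 92% of Brightwater, so Anders controls Brightwater.
Rowan holds 85% of Sable, so Anders controls Sable.
No other company's threshold is met.
Anders controls 4 companies.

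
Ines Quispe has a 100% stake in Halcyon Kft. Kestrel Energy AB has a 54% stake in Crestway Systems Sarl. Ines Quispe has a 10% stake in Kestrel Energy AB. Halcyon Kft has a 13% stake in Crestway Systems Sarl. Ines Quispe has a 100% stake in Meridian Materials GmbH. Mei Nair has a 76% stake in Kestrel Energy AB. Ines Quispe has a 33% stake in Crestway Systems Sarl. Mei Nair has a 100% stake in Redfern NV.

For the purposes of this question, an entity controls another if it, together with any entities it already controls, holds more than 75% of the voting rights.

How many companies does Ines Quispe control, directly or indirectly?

2

Ines holds 100% of Meridian, so Ines controls Meridian.
Ines holds 100% of Halcyon, so Ines controls Halcyon.
No other company's threshold is met.
Ines controls 2 companies.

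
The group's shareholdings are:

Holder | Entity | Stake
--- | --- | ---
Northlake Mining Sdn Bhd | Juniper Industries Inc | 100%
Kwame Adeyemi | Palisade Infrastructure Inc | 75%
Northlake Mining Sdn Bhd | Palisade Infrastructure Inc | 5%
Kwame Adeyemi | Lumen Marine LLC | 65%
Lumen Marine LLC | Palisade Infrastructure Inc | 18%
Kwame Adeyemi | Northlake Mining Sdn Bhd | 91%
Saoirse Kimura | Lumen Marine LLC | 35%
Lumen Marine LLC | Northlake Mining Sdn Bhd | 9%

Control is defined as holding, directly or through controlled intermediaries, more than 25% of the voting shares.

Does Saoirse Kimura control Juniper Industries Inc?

No

Saoirse holds 35% of Lumen, so Saoirse controls Lumen.
Neither Saoirse nor any entity Saoirse controls holds any voting interest in Juniper.
So Saoirse does not control Juniper.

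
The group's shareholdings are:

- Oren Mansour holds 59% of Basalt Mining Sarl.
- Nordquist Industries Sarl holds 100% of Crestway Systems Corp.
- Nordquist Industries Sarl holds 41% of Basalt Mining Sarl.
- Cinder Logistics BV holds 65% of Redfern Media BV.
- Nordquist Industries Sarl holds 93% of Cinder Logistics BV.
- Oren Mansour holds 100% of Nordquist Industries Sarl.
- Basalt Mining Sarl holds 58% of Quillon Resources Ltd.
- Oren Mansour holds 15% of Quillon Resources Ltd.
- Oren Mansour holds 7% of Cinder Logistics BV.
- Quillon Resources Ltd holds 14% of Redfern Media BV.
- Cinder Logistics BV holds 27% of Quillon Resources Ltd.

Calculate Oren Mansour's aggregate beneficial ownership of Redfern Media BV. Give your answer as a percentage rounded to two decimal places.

Oren reaches Redfern along 7 paths.
Via Nordquist → Cinder: 100% × 93% × 65% = 60.45%.
Via Cinder: 7% × 65% = 4.55%.
Via Nordquist → Cinder → Quillon: 100% × 93% × 27% × 14% = 3.5154%.
Via Cinder → Quillon: 7% × 27% × 14% = 0.2646%.
Via Quillon: 15% × 14% = 2.1%.
Via Basalt → Quillon: 59% × 58% × 14% = 4.7908%.
Via Nordquist → Basalt → Quillon: 100% × 41% × 58% × 14% = 3.3292%.
Total: 60.45% + 4.55% + 3.5154% + 0.2646% + 2.1% + 4.7908% + 3.3292% = 79%.
Rounded: 79.00%.

79.00%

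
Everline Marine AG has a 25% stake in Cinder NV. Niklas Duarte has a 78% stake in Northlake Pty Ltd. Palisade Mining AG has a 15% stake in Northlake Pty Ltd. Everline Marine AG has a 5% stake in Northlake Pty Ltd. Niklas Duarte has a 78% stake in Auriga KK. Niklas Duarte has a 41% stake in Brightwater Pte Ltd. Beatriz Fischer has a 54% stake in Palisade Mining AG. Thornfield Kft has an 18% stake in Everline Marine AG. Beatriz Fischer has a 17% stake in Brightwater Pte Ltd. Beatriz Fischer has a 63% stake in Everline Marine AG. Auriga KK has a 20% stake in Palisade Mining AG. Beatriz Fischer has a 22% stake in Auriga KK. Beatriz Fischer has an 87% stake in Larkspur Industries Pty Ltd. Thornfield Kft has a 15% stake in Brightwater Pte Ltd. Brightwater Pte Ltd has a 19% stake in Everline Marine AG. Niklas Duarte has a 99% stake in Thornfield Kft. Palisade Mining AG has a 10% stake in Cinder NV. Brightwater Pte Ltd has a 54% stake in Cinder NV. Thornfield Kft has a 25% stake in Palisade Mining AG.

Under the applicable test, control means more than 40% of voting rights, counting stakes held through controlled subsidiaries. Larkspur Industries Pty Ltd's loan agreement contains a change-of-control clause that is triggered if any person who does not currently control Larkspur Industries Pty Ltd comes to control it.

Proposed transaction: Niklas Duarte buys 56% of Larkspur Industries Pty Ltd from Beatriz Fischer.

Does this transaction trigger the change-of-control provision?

Yes

The purchase adds only to Niklas's holdings (Beatriz's stake shrinks), so Niklas is the only person who could newly come to control Larkspur.
Niklas holds 99% of Thornfield, so Niklas controls Thornfield.
Niklas holds 78% of Auriga, so Niklas controls Auriga.
Niklas and Thornfield together hold 41% + 15% = 56% of Brightwater, so Niklas controls Brightwater.
Thornfield and Auriga together hold 25% + 20% = 45% of Palisade, so Niklas controls Palisade.
Palisade and Brightwater together hold 10% + 54% = 64% of Cinder, so Niklas controls Cinder.
Niklas and Palisade together hold 78% + 15% = 93% of Northlake, so Niklas controls Northlake.
Neither Niklas nor any entity Niklas controls holds any voting interest in Larkspur.
So before the transaction, Niklas does not control Larkspur.
After the purchase, Niklas holds 56% of Larkspur directly, and Beatriz's stake falls to 31%.
Niklas holds 56% of Larkspur, so Niklas controls Larkspur.
Niklas did not control Larkspur before and does after, so the clause is triggered.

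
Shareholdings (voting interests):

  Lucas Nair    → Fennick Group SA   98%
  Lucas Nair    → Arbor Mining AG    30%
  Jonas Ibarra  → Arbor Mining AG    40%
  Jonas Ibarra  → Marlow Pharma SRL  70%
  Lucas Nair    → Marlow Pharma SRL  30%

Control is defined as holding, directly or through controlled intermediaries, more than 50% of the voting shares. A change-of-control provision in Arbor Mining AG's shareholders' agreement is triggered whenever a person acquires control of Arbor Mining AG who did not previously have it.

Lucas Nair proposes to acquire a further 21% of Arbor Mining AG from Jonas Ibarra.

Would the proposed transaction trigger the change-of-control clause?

Yes

The purchase adds only to Lucas's holdings (Jonas's stake shrinks), so Lucas is the only person who could newly come to control Arbor.
Lucas holds 98% of Fennick, so Lucas controls Fennick.
In Arbor, Lucas's side holds only 30%, not > 50%.
So before the transaction, Lucas does not control Arbor.
After the purchase, Lucas's direct stake in Arbor rises to 30% + 21% = 51%, and Jonas's stake falls to 19%.
Lucas holds 51% of Arbor, so Lucas controls Arbor.
Lucas did not control Arbor before and does after, so the clause is triggered.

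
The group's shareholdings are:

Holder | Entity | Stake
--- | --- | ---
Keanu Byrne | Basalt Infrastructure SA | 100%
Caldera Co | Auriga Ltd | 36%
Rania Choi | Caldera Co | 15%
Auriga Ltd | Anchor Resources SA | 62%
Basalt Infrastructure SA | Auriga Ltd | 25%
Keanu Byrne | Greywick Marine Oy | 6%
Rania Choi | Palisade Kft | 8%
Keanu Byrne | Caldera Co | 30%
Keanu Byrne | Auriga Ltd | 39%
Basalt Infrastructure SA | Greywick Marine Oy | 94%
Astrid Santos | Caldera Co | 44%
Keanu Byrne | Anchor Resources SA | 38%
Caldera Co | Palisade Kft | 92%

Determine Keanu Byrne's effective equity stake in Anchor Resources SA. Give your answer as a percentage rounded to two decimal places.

84.38%

Keanu reaches Anchor along 4 paths.
Direct stake: 38% = 38%.
Via Caldera → Auriga: 30% × 36% × 62% = 6.696%.
Via Auriga: 39% × 62% = 24.18%.
Via Basalt → Auriga: 100% × 25% × 62% = 15.5%.
Total: 38% + 6.696% + 24.18% + 15.5% = 84.376%.
Rounded: 84.38%.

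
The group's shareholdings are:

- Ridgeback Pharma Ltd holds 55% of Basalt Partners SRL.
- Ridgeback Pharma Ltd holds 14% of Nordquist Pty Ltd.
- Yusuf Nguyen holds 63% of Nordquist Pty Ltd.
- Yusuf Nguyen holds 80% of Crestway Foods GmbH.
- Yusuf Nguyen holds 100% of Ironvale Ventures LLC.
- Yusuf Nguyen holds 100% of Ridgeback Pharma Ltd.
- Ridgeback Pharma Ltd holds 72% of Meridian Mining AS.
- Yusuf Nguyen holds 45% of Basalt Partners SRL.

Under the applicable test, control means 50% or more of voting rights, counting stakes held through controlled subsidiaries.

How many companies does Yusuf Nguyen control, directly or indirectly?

6

Yusuf holds 100% of Ridgeback, so Yusuf controls Ridgeback.
Yusuf and Ridgeback together hold 45% + 55% = 100% of Basalt, so Yusuf controls Basalt.
Yusuf holds 80% of Crestway, so Yusuf controls Crestway.
Yusuf holds 100% of Ironvale, so Yusuf controls Ironvale.
Ridgeback holds 72% of Meridian, so Yusuf controls Meridian.
Yusuf and Ridgeback together hold 63% + 14% = 77% of Nordquist, so Yusuf controls Nordquist.
Yusuf controls 6 companies.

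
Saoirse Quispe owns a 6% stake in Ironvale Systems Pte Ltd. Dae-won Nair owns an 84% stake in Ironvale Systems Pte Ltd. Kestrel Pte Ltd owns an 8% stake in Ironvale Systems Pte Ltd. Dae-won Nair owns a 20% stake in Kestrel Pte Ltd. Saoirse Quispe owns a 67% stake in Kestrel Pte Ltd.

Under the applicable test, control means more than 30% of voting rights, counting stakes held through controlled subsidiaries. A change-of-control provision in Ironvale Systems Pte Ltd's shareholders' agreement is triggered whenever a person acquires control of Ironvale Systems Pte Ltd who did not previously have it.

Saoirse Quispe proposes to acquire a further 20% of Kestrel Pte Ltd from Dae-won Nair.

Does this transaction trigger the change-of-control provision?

The purchase adds only to Saoirse's holdings (Dae-won's stake shrinks), so Saoirse is the only person who could newly come to control Ironvale.
Saoirse holds 67% of Kestrel, so Saoirse controls Kestrel.
In Ironvale, Saoirse's side holds only 8% + 6% = 14%, not > 30%.
So before the transaction, Saoirse does not control Ironvale.
After the purchase, Saoirse's direct stake in Kestrel rises to 67% + 20% = 87%, and Dae-won's stake falls to 0%.
Saoirse holds 87% of Kestrel, so Saoirse controls Kestrel.
After the transaction, Saoirse's side holds 8% + 6% = 14% of Ironvale, not > 30%, so Saoirse still does not control Ironvale.
No new person acquires control, so the clause is not triggered.

No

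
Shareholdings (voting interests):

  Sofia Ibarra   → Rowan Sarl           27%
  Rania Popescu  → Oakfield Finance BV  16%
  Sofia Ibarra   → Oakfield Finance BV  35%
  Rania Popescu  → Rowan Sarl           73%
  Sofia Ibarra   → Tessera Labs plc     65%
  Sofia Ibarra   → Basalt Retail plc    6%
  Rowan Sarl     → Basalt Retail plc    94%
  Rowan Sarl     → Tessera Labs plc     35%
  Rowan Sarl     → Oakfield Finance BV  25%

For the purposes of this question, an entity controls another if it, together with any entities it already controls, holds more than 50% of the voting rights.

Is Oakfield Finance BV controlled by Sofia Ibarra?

No

Sofia holds 65% of Tessera, so Sofia controls Tessera.
In Oakfield, Sofia's side holds only 35%, not > 50%.
So Sofia does not control Oakfield.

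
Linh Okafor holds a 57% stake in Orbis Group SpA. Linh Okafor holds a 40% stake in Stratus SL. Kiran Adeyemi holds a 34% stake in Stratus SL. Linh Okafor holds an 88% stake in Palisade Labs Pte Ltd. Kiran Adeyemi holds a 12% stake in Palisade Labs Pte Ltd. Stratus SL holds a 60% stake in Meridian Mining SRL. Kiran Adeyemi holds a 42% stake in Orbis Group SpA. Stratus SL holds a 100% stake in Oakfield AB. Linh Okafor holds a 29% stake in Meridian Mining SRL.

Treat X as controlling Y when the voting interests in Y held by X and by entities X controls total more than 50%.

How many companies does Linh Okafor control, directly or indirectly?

Linh holds 88% of Palisade, so Linh controls Palisade.
Linh holds 57% of Orbis, so Linh controls Orbis.
No other company's threshold is met.
Linh controls 2 companies.

2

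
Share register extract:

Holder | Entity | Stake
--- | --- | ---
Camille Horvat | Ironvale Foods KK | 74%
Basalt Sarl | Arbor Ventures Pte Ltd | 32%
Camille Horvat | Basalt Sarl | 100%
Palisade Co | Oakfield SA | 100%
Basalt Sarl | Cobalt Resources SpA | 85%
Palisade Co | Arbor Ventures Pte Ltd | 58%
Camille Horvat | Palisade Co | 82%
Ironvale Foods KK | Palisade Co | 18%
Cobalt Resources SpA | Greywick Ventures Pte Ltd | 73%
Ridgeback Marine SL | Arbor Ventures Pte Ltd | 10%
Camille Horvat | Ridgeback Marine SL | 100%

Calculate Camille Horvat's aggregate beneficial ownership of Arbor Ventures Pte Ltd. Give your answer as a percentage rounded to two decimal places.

97.29%

Camille reaches Arbor along 4 paths.
Via Ridgeback: 100% × 10% = 10%.
Via Basalt: 100% × 32% = 32%.
Via Palisade: 82% × 58% = 47.56%.
Via Ironvale → Palisade: 74% × 18% × 58% = 7.7256%.
Total: 10% + 32% + 47.56% + 7.7256% = 97.2856%.
Rounded: 97.29%.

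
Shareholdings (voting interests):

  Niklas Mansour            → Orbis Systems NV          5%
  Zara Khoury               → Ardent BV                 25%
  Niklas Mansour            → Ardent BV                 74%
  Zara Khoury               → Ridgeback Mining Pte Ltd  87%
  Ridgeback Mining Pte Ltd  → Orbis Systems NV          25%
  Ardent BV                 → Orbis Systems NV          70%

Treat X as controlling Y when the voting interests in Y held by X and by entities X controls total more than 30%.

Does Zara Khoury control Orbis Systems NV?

No

Zara holds 87% of Ridgeback, so Zara controls Ridgeback.
In Orbis, Zara's side holds only 25%, not > 30%.
So Zara does not control Orbis.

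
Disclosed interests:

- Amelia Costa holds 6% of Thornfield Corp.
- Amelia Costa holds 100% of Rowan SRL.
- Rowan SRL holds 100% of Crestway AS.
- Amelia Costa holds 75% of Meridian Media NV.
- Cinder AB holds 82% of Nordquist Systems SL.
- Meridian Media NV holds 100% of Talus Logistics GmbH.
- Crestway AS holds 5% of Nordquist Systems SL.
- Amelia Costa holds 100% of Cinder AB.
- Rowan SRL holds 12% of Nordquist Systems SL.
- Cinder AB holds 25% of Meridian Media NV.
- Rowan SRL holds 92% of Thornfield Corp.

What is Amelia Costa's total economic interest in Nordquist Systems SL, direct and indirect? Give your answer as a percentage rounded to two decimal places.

99.00%

Amelia reaches Nordquist along 3 paths.
Via Cinder: 100% × 82% = 82%.
Via Rowan → Crestway: 100% × 100% × 5% = 5%.
Via Rowan: 100% × 12% = 12%.
Total: 82% + 5% + 12% = 99%.
Rounded: 99.00%.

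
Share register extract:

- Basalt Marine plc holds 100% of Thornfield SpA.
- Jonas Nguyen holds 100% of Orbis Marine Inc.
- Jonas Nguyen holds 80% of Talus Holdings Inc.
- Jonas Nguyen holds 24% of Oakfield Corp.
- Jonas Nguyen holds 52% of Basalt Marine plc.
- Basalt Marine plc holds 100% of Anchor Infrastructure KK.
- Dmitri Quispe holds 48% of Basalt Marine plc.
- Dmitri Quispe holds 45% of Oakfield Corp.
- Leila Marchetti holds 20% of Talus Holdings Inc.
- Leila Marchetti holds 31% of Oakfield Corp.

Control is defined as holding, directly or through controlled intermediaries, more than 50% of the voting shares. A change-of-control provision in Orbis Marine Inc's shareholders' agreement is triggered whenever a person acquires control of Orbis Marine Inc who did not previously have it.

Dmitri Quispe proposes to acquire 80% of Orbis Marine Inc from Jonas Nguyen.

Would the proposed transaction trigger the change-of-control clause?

Yes

The purchase adds only to Dmitri's holdings (Jonas's stake shrinks), so Dmitri is the only person who could newly come to control Orbis.
Dmitri's largest direct stake is 48% in Basalt, which does not meet the threshold, so Dmitri controls no company.
Neither Dmitri nor any entity Dmitri controls holds any voting interest in Orbis.
So before the transaction, Dmitri does not control Orbis.
After the purchase, Dmitri holds 80% of Orbis directly, and Jonas's stake falls to 20%.
Dmitri holds 80% of Orbis, so Dmitri controls Orbis.
Dmitri did not control Orbis before and does after, so the clause is triggered.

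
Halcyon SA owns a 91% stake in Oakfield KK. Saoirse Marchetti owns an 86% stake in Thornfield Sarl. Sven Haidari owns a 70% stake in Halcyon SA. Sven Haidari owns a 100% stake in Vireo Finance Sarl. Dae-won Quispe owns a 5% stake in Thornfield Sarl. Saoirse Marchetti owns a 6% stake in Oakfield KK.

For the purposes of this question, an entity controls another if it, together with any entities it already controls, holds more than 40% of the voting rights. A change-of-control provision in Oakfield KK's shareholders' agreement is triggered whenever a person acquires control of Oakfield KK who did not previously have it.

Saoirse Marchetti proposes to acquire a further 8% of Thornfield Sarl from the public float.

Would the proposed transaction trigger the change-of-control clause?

The purchase changes only Saoirse's holdings, so Saoirse is the only person who could newly come to control Oakfield.
Saoirse holds 86% of Thornfield, so Saoirse controls Thornfield.
In Oakfield, Saoirse's side holds only 6%, not > 40%.
So before the transaction, Saoirse does not control Oakfield.
After the purchase, Saoirse's direct stake in Thornfield rises to 86% + 8% = 94%.
Saoirse holds 94% of Thornfield, so Saoirse controls Thornfield.
After the transaction, Saoirse's side holds 6% of Oakfield, not > 40%, so Saoirse still does not control Oakfield.
No new person acquires control, so the clause is not triggered.

No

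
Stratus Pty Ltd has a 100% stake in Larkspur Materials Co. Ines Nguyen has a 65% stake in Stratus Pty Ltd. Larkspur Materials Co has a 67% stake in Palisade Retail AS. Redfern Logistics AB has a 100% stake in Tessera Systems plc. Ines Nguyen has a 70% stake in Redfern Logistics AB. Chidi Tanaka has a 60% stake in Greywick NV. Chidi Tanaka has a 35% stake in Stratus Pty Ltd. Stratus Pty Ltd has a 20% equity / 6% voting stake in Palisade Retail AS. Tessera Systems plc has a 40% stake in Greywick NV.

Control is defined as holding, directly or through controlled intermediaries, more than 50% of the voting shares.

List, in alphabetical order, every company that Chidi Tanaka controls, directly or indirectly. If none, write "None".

Greywick NV

Chidi holds 60% of Greywick, so Chidi controls Greywick.
No other company's threshold is met.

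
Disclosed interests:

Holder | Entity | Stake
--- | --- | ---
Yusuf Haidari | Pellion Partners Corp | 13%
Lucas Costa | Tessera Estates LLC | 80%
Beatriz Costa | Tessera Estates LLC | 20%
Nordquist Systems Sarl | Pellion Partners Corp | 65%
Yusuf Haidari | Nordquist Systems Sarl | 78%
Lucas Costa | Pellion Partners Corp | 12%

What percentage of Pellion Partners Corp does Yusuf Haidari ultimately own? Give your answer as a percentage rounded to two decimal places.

Yusuf reaches Pellion along 2 paths.
Via Nordquist: 78% × 65% = 50.7%.
Direct stake: 13% = 13%.
Total: 50.7% + 13% = 63.7%.
Rounded: 63.70%.

63.70%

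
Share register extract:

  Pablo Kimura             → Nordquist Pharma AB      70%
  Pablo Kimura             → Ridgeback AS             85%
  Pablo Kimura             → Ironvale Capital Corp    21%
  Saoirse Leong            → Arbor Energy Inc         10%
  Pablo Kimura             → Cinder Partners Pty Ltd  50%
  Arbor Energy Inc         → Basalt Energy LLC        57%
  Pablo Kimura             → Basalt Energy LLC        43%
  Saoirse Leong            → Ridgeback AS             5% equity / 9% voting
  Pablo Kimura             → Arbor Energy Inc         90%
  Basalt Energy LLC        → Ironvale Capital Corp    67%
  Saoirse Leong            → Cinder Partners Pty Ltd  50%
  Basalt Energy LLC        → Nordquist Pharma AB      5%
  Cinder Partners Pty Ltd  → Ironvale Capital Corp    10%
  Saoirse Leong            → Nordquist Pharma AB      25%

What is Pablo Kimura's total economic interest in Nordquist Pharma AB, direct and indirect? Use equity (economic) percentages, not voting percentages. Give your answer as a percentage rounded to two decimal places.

Pablo reaches Nordquist along 3 paths.
Via Basalt: 43% × 5% = 2.15%.
Via Arbor → Basalt: 90% × 57% × 5% = 2.565%.
Direct stake: 70% = 70%.
Total: 2.15% + 2.565% + 70% = 74.715%.
Rounded: 74.72%.

74.72%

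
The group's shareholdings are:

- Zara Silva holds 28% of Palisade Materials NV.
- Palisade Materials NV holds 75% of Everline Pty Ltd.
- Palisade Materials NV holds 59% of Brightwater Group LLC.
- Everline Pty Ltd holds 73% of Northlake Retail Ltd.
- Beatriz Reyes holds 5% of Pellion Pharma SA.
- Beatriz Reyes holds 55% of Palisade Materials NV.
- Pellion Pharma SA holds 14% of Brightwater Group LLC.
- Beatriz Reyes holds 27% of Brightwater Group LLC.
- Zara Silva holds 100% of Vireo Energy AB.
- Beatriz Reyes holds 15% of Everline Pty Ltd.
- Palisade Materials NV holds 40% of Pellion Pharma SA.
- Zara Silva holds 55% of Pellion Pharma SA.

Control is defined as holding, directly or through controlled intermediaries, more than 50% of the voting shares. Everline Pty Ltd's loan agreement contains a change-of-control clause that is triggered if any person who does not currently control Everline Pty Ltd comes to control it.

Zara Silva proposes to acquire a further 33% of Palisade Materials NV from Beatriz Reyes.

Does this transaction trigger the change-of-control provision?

Yes

The purchase adds only to Zara's holdings (Beatriz's stake shrinks), so Zara is the only person who could newly come to control Everline.
Zara holds 100% of Vireo, so Zara controls Vireo.
Zara holds 55% of Pellion, so Zara controls Pellion.
Neither Zara nor any entity Zara controls holds any voting interest in Everline.
So before the transaction, Zara does not control Everline.
After the purchase, Zara's direct stake in Palisade rises to 28% + 33% = 61%, and Beatriz's stake falls to 22%.
Zara holds 61% of Palisade, so Zara controls Palisade.
Palisade holds 75% of Everline, so Zara controls Everline.
Zara did not control Everline before and does after, so the clause is triggered.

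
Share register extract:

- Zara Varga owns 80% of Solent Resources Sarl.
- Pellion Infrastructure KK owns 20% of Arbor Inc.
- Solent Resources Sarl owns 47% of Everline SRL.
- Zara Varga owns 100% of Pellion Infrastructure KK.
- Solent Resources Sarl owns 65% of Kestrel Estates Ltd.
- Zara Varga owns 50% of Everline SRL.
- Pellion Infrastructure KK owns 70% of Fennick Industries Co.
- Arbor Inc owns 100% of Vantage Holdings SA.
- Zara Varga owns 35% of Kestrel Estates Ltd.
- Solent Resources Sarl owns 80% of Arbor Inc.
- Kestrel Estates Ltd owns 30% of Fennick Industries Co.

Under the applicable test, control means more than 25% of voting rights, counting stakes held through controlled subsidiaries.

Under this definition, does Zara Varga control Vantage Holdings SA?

Zara holds 100% of Pellion, so Zara controls Pellion.
Zara holds 80% of Solent, so Zara controls Solent.
Solent and Pellion together hold 80% + 20% = 100% of Arbor, so Zara controls Arbor.
Arbor holds 100% of Vantage, so Zara controls Vantage.

Yes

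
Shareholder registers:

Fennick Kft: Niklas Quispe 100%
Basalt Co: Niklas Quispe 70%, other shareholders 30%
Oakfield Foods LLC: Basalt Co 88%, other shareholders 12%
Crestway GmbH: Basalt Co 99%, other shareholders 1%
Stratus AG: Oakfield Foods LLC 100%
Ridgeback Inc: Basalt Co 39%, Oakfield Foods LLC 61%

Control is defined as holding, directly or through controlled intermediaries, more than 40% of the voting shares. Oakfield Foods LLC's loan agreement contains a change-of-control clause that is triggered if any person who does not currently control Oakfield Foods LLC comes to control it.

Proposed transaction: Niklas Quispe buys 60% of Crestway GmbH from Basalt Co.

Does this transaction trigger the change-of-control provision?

No

The purchase adds only to Niklas's holdings (Basalt's stake shrinks), so Niklas is the only person who could newly come to control Oakfield.
Niklas holds 70% of Basalt, so Niklas controls Basalt.
Basalt holds 88% of Oakfield, so Niklas controls Oakfield.
So Niklas already controls Oakfield before the transaction.
After the purchase, Niklas holds 60% of Crestway directly, and Basalt's stake falls to 39%.
Niklas controlled Oakfield already, so this is not a new person acquiring control; every other person's position is unchanged or reduced.
No new person acquires control, so the clause is not triggered.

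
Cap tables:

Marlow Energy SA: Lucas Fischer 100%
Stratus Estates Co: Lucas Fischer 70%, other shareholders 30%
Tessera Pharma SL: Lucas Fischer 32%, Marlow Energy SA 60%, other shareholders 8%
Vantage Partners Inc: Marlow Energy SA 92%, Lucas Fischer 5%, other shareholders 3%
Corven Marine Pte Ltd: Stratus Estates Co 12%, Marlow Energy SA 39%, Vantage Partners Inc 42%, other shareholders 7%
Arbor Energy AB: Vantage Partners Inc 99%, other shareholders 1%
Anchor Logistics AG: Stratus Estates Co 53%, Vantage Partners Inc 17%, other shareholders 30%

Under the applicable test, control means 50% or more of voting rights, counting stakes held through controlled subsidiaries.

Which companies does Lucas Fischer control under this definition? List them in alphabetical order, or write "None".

Anchor Logistics AG, Arbor Energy AB, Corven Marine Pte Ltd, Marlow Energy SA, Stratus Estates Co, Tessera Pharma SL, Vantage Partners Inc

Lucas holds 100% of Marlow, so Lucas controls Marlow.
Lucas holds 70% of Stratus, so Lucas controls Stratus.
Lucas and Marlow together hold 32% + 60% = 92% of Tessera, so Lucas controls Tessera.
Marlow and Lucas together hold 92% + 5% = 97% of Vantage, so Lucas controls Vantage.
Stratus and Marlow and Vantage together hold 12% + 39% + 42% = 93% of Corven, so Lucas controls Corven.
Vantage holds 99% of Arbor, so Lucas controls Arbor.
Stratus and Vantage together hold 53% + 17% = 70% of Anchor, so Lucas controls Anchor.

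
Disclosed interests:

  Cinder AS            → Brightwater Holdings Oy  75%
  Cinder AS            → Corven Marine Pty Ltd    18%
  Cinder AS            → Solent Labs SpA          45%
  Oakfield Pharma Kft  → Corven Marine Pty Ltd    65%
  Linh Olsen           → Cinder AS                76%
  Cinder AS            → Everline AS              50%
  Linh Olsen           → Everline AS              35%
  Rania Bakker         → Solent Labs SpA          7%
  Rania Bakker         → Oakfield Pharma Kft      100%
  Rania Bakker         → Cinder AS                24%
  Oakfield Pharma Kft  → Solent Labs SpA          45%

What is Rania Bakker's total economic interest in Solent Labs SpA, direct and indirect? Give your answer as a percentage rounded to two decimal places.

Rania reaches Solent along 3 paths.
Via Cinder: 24% × 45% = 10.8%.
Via Oakfield: 100% × 45% = 45%.
Direct stake: 7% = 7%.
Total: 10.8% + 45% + 7% = 62.8%.
Rounded: 62.80%.

62.80%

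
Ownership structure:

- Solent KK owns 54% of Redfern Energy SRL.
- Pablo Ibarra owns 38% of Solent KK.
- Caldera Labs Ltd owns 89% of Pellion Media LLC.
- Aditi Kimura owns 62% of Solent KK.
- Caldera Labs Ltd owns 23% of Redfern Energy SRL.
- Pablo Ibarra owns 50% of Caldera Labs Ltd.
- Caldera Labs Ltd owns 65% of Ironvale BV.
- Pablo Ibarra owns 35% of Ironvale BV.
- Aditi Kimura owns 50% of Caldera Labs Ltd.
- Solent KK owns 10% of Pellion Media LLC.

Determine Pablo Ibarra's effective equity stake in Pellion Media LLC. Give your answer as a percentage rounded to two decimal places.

48.30%

Pablo reaches Pellion along 2 paths.
Via Solent: 38% × 10% = 3.8%.
Via Caldera: 50% × 89% = 44.5%.
Total: 3.8% + 44.5% = 48.3%.
Rounded: 48.30%.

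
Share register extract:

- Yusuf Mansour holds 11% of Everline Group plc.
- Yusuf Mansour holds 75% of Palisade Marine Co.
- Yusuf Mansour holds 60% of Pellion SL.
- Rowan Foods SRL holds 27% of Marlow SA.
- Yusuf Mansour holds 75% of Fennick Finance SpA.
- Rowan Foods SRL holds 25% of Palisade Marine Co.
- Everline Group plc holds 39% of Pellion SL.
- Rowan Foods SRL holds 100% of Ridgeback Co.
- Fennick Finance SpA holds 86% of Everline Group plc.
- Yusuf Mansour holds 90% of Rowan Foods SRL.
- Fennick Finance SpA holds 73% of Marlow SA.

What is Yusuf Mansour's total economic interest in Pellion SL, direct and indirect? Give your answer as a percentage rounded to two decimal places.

Yusuf reaches Pellion along 3 paths.
Direct stake: 60% = 60%.
Via Everline: 11% × 39% = 4.29%.
Via Fennick → Everline: 75% × 86% × 39% = 25.155%.
Total: 60% + 4.29% + 25.155% = 89.445%.
Rounded: 89.45%.

89.45%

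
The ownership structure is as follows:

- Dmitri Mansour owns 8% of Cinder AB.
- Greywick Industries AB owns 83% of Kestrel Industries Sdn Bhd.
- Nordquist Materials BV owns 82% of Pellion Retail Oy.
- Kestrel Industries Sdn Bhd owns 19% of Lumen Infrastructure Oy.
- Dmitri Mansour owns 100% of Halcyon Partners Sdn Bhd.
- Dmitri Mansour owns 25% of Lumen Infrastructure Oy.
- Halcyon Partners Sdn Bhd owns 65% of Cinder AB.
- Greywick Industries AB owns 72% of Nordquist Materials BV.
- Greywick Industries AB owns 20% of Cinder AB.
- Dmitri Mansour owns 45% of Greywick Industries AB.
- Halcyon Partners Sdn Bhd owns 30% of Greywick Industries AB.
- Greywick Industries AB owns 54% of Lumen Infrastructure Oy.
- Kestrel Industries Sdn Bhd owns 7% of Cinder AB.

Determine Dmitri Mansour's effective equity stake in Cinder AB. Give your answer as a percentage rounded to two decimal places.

92.36%

Dmitri reaches Cinder along 6 paths.
Via Halcyon: 100% × 65% = 65%.
Direct stake: 8% = 8%.
Via Greywick: 45% × 20% = 9%.
Via Halcyon → Greywick: 100% × 30% × 20% = 6%.
Via Greywick → Kestrel: 45% × 83% × 7% = 2.6145%.
Via Halcyon → Greywick → Kestrel: 100% × 30% × 83% × 7% = 1.743%.
Total: 65% + 8% + 9% + 6% + 2.6145% + 1.743% = 92.3575%.
Rounded: 92.36%.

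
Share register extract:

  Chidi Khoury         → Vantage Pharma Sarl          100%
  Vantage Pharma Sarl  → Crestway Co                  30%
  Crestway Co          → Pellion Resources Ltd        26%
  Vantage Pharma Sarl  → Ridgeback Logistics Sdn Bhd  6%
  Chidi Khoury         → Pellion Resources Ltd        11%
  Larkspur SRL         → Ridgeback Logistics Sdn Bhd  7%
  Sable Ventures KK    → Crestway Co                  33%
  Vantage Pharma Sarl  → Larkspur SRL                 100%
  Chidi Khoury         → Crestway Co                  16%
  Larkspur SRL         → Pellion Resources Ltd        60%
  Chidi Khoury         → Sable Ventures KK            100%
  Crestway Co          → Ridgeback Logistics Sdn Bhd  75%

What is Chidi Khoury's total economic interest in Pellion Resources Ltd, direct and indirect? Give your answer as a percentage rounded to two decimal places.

91.54%

Chidi reaches Pellion along 5 paths.
Direct stake: 11% = 11%.
Via Vantage → Larkspur: 100% × 100% × 60% = 60%.
Via Crestway: 16% × 26% = 4.16%.
Via Sable → Crestway: 100% × 33% × 26% = 8.58%.
Via Vantage → Crestway: 100% × 30% × 26% = 7.8%.
Total: 11% + 60% + 4.16% + 8.58% + 7.8% = 91.54%.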